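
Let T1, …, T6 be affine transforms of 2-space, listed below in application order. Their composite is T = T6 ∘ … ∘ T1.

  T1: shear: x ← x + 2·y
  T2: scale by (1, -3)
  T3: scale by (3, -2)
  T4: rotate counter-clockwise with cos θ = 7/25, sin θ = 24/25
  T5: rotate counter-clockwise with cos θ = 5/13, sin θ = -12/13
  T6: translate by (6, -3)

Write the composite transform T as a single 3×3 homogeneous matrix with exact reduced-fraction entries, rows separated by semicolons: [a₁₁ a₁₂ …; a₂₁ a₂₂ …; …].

T1 = [1 2 0; 0 1 0; 0 0 1]
T2·T1 = [1 2 0; 0 -3 0; 0 0 1]
T3·…·T1 = [3 6 0; 0 6 0; 0 0 1]
T4·…·T1 = [21/25 -102/25 0; 72/25 186/25 0; 0 0 1]
T5·…·T1 = [969/325 1722/325 0; 108/325 2154/325 0; 0 0 1]
T6·…·T1 = [969/325 1722/325 6; 108/325 2154/325 -3; 0 0 1]

T = [969/325 1722/325 6; 108/325 2154/325 -3; 0 0 1]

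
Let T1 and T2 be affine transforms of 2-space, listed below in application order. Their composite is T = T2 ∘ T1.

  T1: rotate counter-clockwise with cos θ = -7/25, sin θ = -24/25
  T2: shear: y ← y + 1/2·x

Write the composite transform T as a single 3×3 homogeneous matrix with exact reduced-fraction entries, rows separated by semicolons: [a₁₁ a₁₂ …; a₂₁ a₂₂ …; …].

T = [-7/25 24/25 0; -11/10 1/5 0; 0 0 1]

T1 = [-7/25 24/25 0; -24/25 -7/25 0; 0 0 1]
T2·T1 = [-7/25 24/25 0; -11/10 1/5 0; 0 0 1]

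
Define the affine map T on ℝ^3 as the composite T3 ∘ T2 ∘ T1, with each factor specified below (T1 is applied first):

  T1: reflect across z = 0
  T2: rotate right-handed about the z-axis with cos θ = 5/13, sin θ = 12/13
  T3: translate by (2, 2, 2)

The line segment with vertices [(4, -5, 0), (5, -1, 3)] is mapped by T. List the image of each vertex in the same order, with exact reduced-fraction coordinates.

image vertices: (106/13, 49/13, 2), (63/13, 81/13, -1)

T1 reflect across z = 0: (4, -5, 0) → (4, -5, 0); (5, -1, 3) → (5, -1, -3)
T2 rotate right-handed about the z-axis with cos θ = 5/13, sin θ = 12/13: (4, -5, 0) → (80/13, 23/13, 0); (5, -1, -3) → (37/13, 55/13, -3)
T3 translate by (2, 2, 2): (80/13, 23/13, 0) → (106/13, 49/13, 2); (37/13, 55/13, -3) → (63/13, 81/13, -1)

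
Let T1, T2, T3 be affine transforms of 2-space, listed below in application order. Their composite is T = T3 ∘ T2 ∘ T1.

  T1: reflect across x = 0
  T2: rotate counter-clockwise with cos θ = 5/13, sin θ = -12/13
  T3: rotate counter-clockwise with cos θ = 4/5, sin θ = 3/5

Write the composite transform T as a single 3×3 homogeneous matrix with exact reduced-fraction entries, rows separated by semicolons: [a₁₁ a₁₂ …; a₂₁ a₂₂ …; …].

T1 = [-1 0 0; 0 1 0; 0 0 1]
T2·T1 = [-5/13 12/13 0; 12/13 5/13 0; 0 0 1]
T3·…·T1 = [-56/65 33/65 0; 33/65 56/65 0; 0 0 1]

T = [-56/65 33/65 0; 33/65 56/65 0; 0 0 1]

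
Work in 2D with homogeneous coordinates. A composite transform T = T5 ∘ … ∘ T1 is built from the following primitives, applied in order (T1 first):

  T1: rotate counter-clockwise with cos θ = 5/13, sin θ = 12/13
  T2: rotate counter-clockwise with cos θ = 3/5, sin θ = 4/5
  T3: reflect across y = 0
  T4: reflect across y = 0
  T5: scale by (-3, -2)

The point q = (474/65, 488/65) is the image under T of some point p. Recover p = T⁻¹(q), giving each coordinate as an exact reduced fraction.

T1 = [5/13 -12/13 0; 12/13 5/13 0; 0 0 1]
T2·T1 = [-33/65 -56/65 0; 56/65 -33/65 0; 0 0 1]
T3·…·T1 = [-33/65 -56/65 0; -56/65 33/65 0; 0 0 1]
T4·…·T1 = [-33/65 -56/65 0; 56/65 -33/65 0; 0 0 1]
T5·…·T1 = [99/65 168/65 0; -112/65 66/65 0; 0 0 1]
det M = 6; M⁻¹ = [11/65 -28/65 0; 56/195 33/130 0; 0 0 1]
M⁻¹ · (474/65, 488/65)ᵀ = (-2, 4)ᵀ

p = (-2, 4)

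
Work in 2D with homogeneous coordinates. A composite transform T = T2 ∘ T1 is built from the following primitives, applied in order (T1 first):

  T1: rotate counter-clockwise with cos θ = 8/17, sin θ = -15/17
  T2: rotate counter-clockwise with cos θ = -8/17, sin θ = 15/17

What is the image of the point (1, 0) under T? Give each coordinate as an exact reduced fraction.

T(p) = (161/289, 240/289)

T1 rotate counter-clockwise with cos θ = 8/17, sin θ = -15/17: (1, 0) → (8/17, -15/17)
T2 rotate counter-clockwise with cos θ = -8/17, sin θ = 15/17: (8/17, -15/17) → (161/289, 240/289)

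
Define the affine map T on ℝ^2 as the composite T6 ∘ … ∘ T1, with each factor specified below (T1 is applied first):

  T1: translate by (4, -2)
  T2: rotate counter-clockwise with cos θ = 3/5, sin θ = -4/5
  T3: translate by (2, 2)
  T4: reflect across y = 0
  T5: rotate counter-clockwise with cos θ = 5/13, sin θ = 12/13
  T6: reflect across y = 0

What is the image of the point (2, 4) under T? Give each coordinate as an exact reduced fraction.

T(p) = (84/65, -472/65)

T1 translate by (4, -2): (2, 4) → (6, 2)
T2 rotate counter-clockwise with cos θ = 3/5, sin θ = -4/5: (6, 2) → (26/5, -18/5)
T3 translate by (2, 2): (26/5, -18/5) → (36/5, -8/5)
T4 reflect across y = 0: (36/5, -8/5) → (36/5, 8/5)
T5 rotate counter-clockwise with cos θ = 5/13, sin θ = 12/13: (36/5, 8/5) → (84/65, 472/65)
T6 reflect across y = 0: (84/65, 472/65) → (84/65, -472/65)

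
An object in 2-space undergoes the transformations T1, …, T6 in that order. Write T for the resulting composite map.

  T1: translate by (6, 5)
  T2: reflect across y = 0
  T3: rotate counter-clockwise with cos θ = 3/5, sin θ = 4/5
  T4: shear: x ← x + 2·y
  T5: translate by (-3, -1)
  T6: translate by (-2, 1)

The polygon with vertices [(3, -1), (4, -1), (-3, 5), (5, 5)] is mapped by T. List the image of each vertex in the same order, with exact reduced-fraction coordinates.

T1 translate by (6, 5): (3, -1) → (9, 4); (4, -1) → (10, 4); (-3, 5) → (3, 10); (5, 5) → (11, 10)
T2 reflect across y = 0: (9, 4) → (9, -4); (10, 4) → (10, -4); (3, 10) → (3, -10); (11, 10) → (11, -10)
T3 rotate counter-clockwise with cos θ = 3/5, sin θ = 4/5: (9, -4) → (43/5, 24/5); (10, -4) → (46/5, 28/5); (3, -10) → (49/5, -18/5); (11, -10) → (73/5, 14/5)
T4 shear: x ← x + 2·y: (43/5, 24/5) → (91/5, 24/5); (46/5, 28/5) → (102/5, 28/5); (49/5, -18/5) → (13/5, -18/5); (73/5, 14/5) → (101/5, 14/5)
T5 translate by (-3, -1): (91/5, 24/5) → (76/5, 19/5); (102/5, 28/5) → (87/5, 23/5); (13/5, -18/5) → (-2/5, -23/5); (101/5, 14/5) → (86/5, 9/5)
T6 translate by (-2, 1): (76/5, 19/5) → (66/5, 24/5); (87/5, 23/5) → (77/5, 28/5); (-2/5, -23/5) → (-12/5, -18/5); (86/5, 9/5) → (76/5, 14/5)

image vertices: (66/5, 24/5), (77/5, 28/5), (-12/5, -18/5), (76/5, 14/5)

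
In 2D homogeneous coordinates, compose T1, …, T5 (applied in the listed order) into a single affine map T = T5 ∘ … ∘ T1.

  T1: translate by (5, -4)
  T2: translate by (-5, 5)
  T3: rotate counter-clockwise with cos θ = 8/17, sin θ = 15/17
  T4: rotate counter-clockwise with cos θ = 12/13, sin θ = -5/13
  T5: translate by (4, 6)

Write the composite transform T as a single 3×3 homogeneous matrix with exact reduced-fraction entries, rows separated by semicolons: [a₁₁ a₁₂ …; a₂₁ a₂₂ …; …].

T = [171/221 -140/221 744/221; 140/221 171/221 1497/221; 0 0 1]

T1 = [1 0 5; 0 1 -4; 0 0 1]
T2·T1 = [1 0 0; 0 1 1; 0 0 1]
T3·…·T1 = [8/17 -15/17 -15/17; 15/17 8/17 8/17; 0 0 1]
T4·…·T1 = [171/221 -140/221 -140/221; 140/221 171/221 171/221; 0 0 1]
T5·…·T1 = [171/221 -140/221 744/221; 140/221 171/221 1497/221; 0 0 1]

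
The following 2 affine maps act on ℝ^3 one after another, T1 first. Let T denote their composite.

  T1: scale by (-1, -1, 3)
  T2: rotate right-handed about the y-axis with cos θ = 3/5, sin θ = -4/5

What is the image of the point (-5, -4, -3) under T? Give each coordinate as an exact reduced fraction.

T1 scale by (-1, -1, 3): (-5, -4, -3) → (5, 4, -9)
T2 rotate right-handed about the y-axis with cos θ = 3/5, sin θ = -4/5: (5, 4, -9) → (51/5, 4, -7/5)

T(p) = (51/5, 4, -7/5)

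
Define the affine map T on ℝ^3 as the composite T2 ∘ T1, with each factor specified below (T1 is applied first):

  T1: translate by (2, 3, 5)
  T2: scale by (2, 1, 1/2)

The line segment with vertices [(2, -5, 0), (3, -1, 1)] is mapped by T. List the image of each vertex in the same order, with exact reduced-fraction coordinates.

image vertices: (8, -2, 5/2), (10, 2, 3)

T1 translate by (2, 3, 5): (2, -5, 0) → (4, -2, 5); (3, -1, 1) → (5, 2, 6)
T2 scale by (2, 1, 1/2): (4, -2, 5) → (8, -2, 5/2); (5, 2, 6) → (10, 2, 3)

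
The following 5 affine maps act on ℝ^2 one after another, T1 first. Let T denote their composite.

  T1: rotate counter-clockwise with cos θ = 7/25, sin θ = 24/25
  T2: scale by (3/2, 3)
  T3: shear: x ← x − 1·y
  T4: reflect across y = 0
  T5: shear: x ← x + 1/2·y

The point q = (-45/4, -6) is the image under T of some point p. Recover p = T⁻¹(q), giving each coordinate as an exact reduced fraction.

p = (3/2, 2)

T1 = [7/25 -24/25 0; 24/25 7/25 0; 0 0 1]
T2·T1 = [21/50 -36/25 0; 72/25 21/25 0; 0 0 1]
T3·…·T1 = [-123/50 -57/25 0; 72/25 21/25 0; 0 0 1]
T4·…·T1 = [-123/50 -57/25 0; -72/25 -21/25 0; 0 0 1]
T5·…·T1 = [-39/10 -27/10 0; -72/25 -21/25 0; 0 0 1]
det M = -9/2; M⁻¹ = [14/75 -3/5 0; -16/25 13/15 0; 0 0 1]
M⁻¹ · (-45/4, -6)ᵀ = (3/2, 2)ᵀ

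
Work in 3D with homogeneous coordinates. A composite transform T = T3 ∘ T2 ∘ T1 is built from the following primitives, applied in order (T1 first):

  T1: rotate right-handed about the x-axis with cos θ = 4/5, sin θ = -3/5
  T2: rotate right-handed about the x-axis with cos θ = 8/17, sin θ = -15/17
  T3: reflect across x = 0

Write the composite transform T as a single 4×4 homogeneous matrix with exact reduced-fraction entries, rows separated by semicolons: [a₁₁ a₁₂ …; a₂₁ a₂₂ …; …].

T = [-1 0 0 0; 0 -13/85 84/85 0; 0 -84/85 -13/85 0; 0 0 0 1]

T1 = [1 0 0 0; 0 4/5 3/5 0; 0 -3/5 4/5 0; 0 0 0 1]
T2·T1 = [1 0 0 0; 0 -13/85 84/85 0; 0 -84/85 -13/85 0; 0 0 0 1]
T3·…·T1 = [-1 0 0 0; 0 -13/85 84/85 0; 0 -84/85 -13/85 0; 0 0 0 1]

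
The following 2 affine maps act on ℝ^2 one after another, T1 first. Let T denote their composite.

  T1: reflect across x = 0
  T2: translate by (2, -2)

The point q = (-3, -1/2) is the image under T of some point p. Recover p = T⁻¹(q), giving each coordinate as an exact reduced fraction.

p = (5, 3/2)

T1 = [-1 0 0; 0 1 0; 0 0 1]
T2·T1 = [-1 0 2; 0 1 -2; 0 0 1]
det M = -1; M⁻¹ = [-1 0 2; 0 1 2; 0 0 1]
M⁻¹ · (-3, -1/2)ᵀ = (5, 3/2)ᵀ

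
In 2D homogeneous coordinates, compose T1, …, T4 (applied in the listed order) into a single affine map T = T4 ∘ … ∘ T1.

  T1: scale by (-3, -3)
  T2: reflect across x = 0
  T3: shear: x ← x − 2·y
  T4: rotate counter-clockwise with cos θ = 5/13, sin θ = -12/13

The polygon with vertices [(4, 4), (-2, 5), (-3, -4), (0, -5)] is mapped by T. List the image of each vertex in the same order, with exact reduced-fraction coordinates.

image vertices: (36/13, -492/13), (-60/13, -363/13), (-21/13, 456/13), (30/13, 435/13)

T1 scale by (-3, -3): (4, 4) → (-12, -12); (-2, 5) → (6, -15); (-3, -4) → (9, 12); (0, -5) → (0, 15)
T2 reflect across x = 0: (-12, -12) → (12, -12); (6, -15) → (-6, -15); (9, 12) → (-9, 12); (0, 15) → (0, 15)
T3 shear: x ← x − 2·y: (12, -12) → (36, -12); (-6, -15) → (24, -15); (-9, 12) → (-33, 12); (0, 15) → (-30, 15)
T4 rotate counter-clockwise with cos θ = 5/13, sin θ = -12/13: (36, -12) → (36/13, -492/13); (24, -15) → (-60/13, -363/13); (-33, 12) → (-21/13, 456/13); (-30, 15) → (30/13, 435/13)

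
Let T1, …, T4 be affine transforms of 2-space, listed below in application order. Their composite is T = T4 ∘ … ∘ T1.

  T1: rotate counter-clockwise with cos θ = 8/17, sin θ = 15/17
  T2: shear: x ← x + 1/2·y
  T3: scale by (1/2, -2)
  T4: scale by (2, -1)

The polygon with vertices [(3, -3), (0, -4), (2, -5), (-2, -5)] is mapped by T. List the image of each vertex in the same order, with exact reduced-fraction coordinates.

T1 rotate counter-clockwise with cos θ = 8/17, sin θ = 15/17: (3, -3) → (69/17, 21/17); (0, -4) → (60/17, -32/17); (2, -5) → (91/17, -10/17); (-2, -5) → (59/17, -70/17)
T2 shear: x ← x + 1/2·y: (69/17, 21/17) → (159/34, 21/17); (60/17, -32/17) → (44/17, -32/17); (91/17, -10/17) → (86/17, -10/17); (59/17, -70/17) → (24/17, -70/17)
T3 scale by (1/2, -2): (159/34, 21/17) → (159/68, -42/17); (44/17, -32/17) → (22/17, 64/17); (86/17, -10/17) → (43/17, 20/17); (24/17, -70/17) → (12/17, 140/17)
T4 scale by (2, -1): (159/68, -42/17) → (159/34, 42/17); (22/17, 64/17) → (44/17, -64/17); (43/17, 20/17) → (86/17, -20/17); (12/17, 140/17) → (24/17, -140/17)

image vertices: (159/34, 42/17), (44/17, -64/17), (86/17, -20/17), (24/17, -140/17)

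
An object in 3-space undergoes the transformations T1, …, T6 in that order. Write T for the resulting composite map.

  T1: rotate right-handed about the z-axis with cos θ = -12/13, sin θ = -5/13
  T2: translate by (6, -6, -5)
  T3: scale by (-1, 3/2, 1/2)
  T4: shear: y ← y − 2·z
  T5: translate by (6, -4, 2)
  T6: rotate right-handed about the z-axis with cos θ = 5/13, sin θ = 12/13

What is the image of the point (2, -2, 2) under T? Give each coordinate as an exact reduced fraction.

T(p) = (1478/169, -137/169, 1/2)

T1 rotate right-handed about the z-axis with cos θ = -12/13, sin θ = -5/13: (2, -2, 2) → (-34/13, 14/13, 2)
T2 translate by (6, -6, -5): (-34/13, 14/13, 2) → (44/13, -64/13, -3)
T3 scale by (-1, 3/2, 1/2): (44/13, -64/13, -3) → (-44/13, -96/13, -3/2)
T4 shear: y ← y − 2·z: (-44/13, -96/13, -3/2) → (-44/13, -57/13, -3/2)
T5 translate by (6, -4, 2): (-44/13, -57/13, -3/2) → (34/13, -109/13, 1/2)
T6 rotate right-handed about the z-axis with cos θ = 5/13, sin θ = 12/13: (34/13, -109/13, 1/2) → (1478/169, -137/169, 1/2)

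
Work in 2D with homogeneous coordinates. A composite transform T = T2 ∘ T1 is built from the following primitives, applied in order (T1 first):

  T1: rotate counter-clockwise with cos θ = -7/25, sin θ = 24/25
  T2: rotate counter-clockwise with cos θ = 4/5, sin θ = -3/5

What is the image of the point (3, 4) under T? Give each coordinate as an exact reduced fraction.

T1 rotate counter-clockwise with cos θ = -7/25, sin θ = 24/25: (3, 4) → (-117/25, 44/25)
T2 rotate counter-clockwise with cos θ = 4/5, sin θ = -3/5: (-117/25, 44/25) → (-336/125, 527/125)

T(p) = (-336/125, 527/125)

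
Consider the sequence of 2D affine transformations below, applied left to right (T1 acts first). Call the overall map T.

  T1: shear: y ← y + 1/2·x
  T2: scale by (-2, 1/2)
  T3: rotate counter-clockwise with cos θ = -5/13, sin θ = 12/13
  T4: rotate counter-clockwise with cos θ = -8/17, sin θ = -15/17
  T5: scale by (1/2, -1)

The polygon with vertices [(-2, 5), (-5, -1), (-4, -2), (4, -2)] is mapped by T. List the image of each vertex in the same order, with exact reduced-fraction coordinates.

T1 shear: y ← y + 1/2·x: (-2, 5) → (-2, 4); (-5, -1) → (-5, -7/2); (-4, -2) → (-4, -4); (4, -2) → (4, 0)
T2 scale by (-2, 1/2): (-2, 4) → (4, 2); (-5, -7/2) → (10, -7/4); (-4, -4) → (8, -2); (4, 0) → (-8, 0)
T3 rotate counter-clockwise with cos θ = -5/13, sin θ = 12/13: (4, 2) → (-44/13, 38/13); (10, -7/4) → (-29/13, 515/52); (8, -2) → (-16/13, 106/13); (-8, 0) → (40/13, -96/13)
T4 rotate counter-clockwise with cos θ = -8/17, sin θ = -15/17: (-44/13, 38/13) → (922/221, 356/221); (-29/13, 515/52) → (509/52, -35/13); (-16/13, 106/13) → (1718/221, -608/221); (40/13, -96/13) → (-1760/221, 168/221)
T5 scale by (1/2, -1): (922/221, 356/221) → (461/221, -356/221); (509/52, -35/13) → (509/104, 35/13); (1718/221, -608/221) → (859/221, 608/221); (-1760/221, 168/221) → (-880/221, -168/221)

image vertices: (461/221, -356/221), (509/104, 35/13), (859/221, 608/221), (-880/221, -168/221)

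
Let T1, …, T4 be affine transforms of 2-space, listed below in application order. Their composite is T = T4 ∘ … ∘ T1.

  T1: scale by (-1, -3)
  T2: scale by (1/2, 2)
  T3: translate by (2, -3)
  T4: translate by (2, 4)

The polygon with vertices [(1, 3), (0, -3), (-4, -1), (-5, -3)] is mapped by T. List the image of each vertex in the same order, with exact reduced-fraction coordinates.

T1 scale by (-1, -3): (1, 3) → (-1, -9); (0, -3) → (0, 9); (-4, -1) → (4, 3); (-5, -3) → (5, 9)
T2 scale by (1/2, 2): (-1, -9) → (-1/2, -18); (0, 9) → (0, 18); (4, 3) → (2, 6); (5, 9) → (5/2, 18)
T3 translate by (2, -3): (-1/2, -18) → (3/2, -21); (0, 18) → (2, 15); (2, 6) → (4, 3); (5/2, 18) → (9/2, 15)
T4 translate by (2, 4): (3/2, -21) → (7/2, -17); (2, 15) → (4, 19); (4, 3) → (6, 7); (9/2, 15) → (13/2, 19)

image vertices: (7/2, -17), (4, 19), (6, 7), (13/2, 19)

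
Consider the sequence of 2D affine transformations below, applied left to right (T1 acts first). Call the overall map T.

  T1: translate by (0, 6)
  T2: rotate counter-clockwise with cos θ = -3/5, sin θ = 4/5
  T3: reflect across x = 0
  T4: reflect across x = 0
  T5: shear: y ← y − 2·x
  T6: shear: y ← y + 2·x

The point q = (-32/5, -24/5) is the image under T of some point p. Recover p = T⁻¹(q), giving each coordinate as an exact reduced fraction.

p = (0, 2)

T1 = [1 0 0; 0 1 6; 0 0 1]
T2·T1 = [-3/5 -4/5 -24/5; 4/5 -3/5 -18/5; 0 0 1]
T3·…·T1 = [3/5 4/5 24/5; 4/5 -3/5 -18/5; 0 0 1]
T4·…·T1 = [-3/5 -4/5 -24/5; 4/5 -3/5 -18/5; 0 0 1]
T5·…·T1 = [-3/5 -4/5 -24/5; 2 1 6; 0 0 1]
T6·…·T1 = [-3/5 -4/5 -24/5; 4/5 -3/5 -18/5; 0 0 1]
det M = 1; M⁻¹ = [-3/5 4/5 0; -4/5 -3/5 -6; 0 0 1]
M⁻¹ · (-32/5, -24/5)ᵀ = (0, 2)ᵀ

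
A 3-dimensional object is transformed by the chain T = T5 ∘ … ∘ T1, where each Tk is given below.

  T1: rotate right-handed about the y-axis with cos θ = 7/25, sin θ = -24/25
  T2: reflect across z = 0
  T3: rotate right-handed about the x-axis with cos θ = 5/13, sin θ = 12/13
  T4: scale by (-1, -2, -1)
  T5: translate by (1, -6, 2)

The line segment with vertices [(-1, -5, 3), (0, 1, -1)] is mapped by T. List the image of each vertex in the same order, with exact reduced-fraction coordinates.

T1 rotate right-handed about the y-axis with cos θ = 7/25, sin θ = -24/25: (-1, -5, 3) → (-79/25, -5, -3/25); (0, 1, -1) → (24/25, 1, -7/25)
T2 reflect across z = 0: (-79/25, -5, -3/25) → (-79/25, -5, 3/25); (24/25, 1, -7/25) → (24/25, 1, 7/25)
T3 rotate right-handed about the x-axis with cos θ = 5/13, sin θ = 12/13: (-79/25, -5, 3/25) → (-79/25, -661/325, -297/65); (24/25, 1, 7/25) → (24/25, 41/325, 67/65)
T4 scale by (-1, -2, -1): (-79/25, -661/325, -297/65) → (79/25, 1322/325, 297/65); (24/25, 41/325, 67/65) → (-24/25, -82/325, -67/65)
T5 translate by (1, -6, 2): (79/25, 1322/325, 297/65) → (104/25, -628/325, 427/65); (-24/25, -82/325, -67/65) → (1/25, -2032/325, 63/65)

image vertices: (104/25, -628/325, 427/65), (1/25, -2032/325, 63/65)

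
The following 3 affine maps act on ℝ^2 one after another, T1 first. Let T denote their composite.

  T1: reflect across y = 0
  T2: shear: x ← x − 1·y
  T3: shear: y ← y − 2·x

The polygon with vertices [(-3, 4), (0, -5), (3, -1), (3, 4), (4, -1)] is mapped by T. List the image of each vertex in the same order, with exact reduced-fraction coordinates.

image vertices: (1, -6), (-5, 15), (2, -3), (7, -18), (3, -5)

T1 reflect across y = 0: (-3, 4) → (-3, -4); (0, -5) → (0, 5); (3, -1) → (3, 1); (3, 4) → (3, -4); (4, -1) → (4, 1)
T2 shear: x ← x − 1·y: (-3, -4) → (1, -4); (0, 5) → (-5, 5); (3, 1) → (2, 1); (3, -4) → (7, -4); (4, 1) → (3, 1)
T3 shear: y ← y − 2·x: (1, -4) → (1, -6); (-5, 5) → (-5, 15); (2, 1) → (2, -3); (7, -4) → (7, -18); (3, 1) → (3, -5)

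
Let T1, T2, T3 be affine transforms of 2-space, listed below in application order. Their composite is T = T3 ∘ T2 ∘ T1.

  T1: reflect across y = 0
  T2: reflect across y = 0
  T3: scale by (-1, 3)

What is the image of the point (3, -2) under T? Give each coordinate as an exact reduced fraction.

T(p) = (-3, -6)

T1 reflect across y = 0: (3, -2) → (3, 2)
T2 reflect across y = 0: (3, 2) → (3, -2)
T3 scale by (-1, 3): (3, -2) → (-3, -6)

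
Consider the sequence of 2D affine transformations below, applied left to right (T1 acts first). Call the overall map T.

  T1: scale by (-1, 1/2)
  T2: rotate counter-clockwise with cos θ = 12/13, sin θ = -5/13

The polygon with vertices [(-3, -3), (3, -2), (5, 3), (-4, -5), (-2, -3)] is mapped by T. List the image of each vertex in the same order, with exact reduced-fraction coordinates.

image vertices: (57/26, -33/13), (-41/13, 3/13), (-105/26, 43/13), (71/26, -50/13), (33/26, -28/13)

T1 scale by (-1, 1/2): (-3, -3) → (3, -3/2); (3, -2) → (-3, -1); (5, 3) → (-5, 3/2); (-4, -5) → (4, -5/2); (-2, -3) → (2, -3/2)
T2 rotate counter-clockwise with cos θ = 12/13, sin θ = -5/13: (3, -3/2) → (57/26, -33/13); (-3, -1) → (-41/13, 3/13); (-5, 3/2) → (-105/26, 43/13); (4, -5/2) → (71/26, -50/13); (2, -3/2) → (33/26, -28/13)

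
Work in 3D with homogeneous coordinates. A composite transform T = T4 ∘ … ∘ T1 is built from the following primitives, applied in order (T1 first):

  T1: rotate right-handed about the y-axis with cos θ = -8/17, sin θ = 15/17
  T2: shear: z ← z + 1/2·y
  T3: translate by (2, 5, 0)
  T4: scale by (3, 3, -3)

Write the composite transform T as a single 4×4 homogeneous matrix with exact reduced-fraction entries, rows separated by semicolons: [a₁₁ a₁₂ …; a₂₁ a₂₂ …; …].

T1 = [-8/17 0 15/17 0; 0 1 0 0; -15/17 0 -8/17 0; 0 0 0 1]
T2·T1 = [-8/17 0 15/17 0; 0 1 0 0; -15/17 1/2 -8/17 0; 0 0 0 1]
T3·…·T1 = [-8/17 0 15/17 2; 0 1 0 5; -15/17 1/2 -8/17 0; 0 0 0 1]
T4·…·T1 = [-24/17 0 45/17 6; 0 3 0 15; 45/17 -3/2 24/17 0; 0 0 0 1]

T = [-24/17 0 45/17 6; 0 3 0 15; 45/17 -3/2 24/17 0; 0 0 0 1]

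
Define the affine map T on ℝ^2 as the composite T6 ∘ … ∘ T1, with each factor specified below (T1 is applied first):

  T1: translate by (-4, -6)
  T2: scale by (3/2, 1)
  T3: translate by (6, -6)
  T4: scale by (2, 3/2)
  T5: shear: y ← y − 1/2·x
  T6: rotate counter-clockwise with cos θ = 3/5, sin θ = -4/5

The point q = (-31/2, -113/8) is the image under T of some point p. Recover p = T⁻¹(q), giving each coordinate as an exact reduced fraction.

T1 = [1 0 -4; 0 1 -6; 0 0 1]
T2·T1 = [3/2 0 -6; 0 1 -6; 0 0 1]
T3·…·T1 = [3/2 0 0; 0 1 -12; 0 0 1]
T4·…·T1 = [3 0 0; 0 3/2 -18; 0 0 1]
T5·…·T1 = [3 0 0; -3/2 3/2 -18; 0 0 1]
T6·…·T1 = [3/5 6/5 -72/5; -33/10 9/10 -54/5; 0 0 1]
det M = 9/2; M⁻¹ = [1/5 -4/15 0; 11/15 2/15 12; 0 0 1]
M⁻¹ · (-31/2, -113/8)ᵀ = (2/3, -5/4)ᵀ

p = (2/3, -5/4)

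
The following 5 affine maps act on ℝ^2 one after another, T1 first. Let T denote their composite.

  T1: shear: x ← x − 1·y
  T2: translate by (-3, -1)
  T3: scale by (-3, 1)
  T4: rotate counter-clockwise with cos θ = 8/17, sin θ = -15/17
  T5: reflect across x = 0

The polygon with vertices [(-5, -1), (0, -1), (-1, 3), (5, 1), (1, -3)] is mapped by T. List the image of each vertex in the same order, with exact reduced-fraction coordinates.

T1 shear: x ← x − 1·y: (-5, -1) → (-4, -1); (0, -1) → (1, -1); (-1, 3) → (-4, 3); (5, 1) → (4, 1); (1, -3) → (4, -3)
T2 translate by (-3, -1): (-4, -1) → (-7, -2); (1, -1) → (-2, -2); (-4, 3) → (-7, 2); (4, 1) → (1, 0); (4, -3) → (1, -4)
T3 scale by (-3, 1): (-7, -2) → (21, -2); (-2, -2) → (6, -2); (-7, 2) → (21, 2); (1, 0) → (-3, 0); (1, -4) → (-3, -4)
T4 rotate counter-clockwise with cos θ = 8/17, sin θ = -15/17: (21, -2) → (138/17, -331/17); (6, -2) → (18/17, -106/17); (21, 2) → (198/17, -299/17); (-3, 0) → (-24/17, 45/17); (-3, -4) → (-84/17, 13/17)
T5 reflect across x = 0: (138/17, -331/17) → (-138/17, -331/17); (18/17, -106/17) → (-18/17, -106/17); (198/17, -299/17) → (-198/17, -299/17); (-24/17, 45/17) → (24/17, 45/17); (-84/17, 13/17) → (84/17, 13/17)

image vertices: (-138/17, -331/17), (-18/17, -106/17), (-198/17, -299/17), (24/17, 45/17), (84/17, 13/17)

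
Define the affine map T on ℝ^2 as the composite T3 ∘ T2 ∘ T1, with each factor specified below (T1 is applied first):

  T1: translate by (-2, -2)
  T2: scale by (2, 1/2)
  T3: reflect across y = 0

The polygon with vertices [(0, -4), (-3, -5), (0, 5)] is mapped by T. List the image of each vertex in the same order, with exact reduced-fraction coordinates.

image vertices: (-4, 3), (-10, 7/2), (-4, -3/2)

T1 translate by (-2, -2): (0, -4) → (-2, -6); (-3, -5) → (-5, -7); (0, 5) → (-2, 3)
T2 scale by (2, 1/2): (-2, -6) → (-4, -3); (-5, -7) → (-10, -7/2); (-2, 3) → (-4, 3/2)
T3 reflect across y = 0: (-4, -3) → (-4, 3); (-10, -7/2) → (-10, 7/2); (-4, 3/2) → (-4, -3/2)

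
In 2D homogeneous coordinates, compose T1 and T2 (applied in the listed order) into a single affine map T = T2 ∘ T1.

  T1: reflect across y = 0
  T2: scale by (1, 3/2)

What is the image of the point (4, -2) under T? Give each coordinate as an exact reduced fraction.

T1 reflect across y = 0: (4, -2) → (4, 2)
T2 scale by (1, 3/2): (4, 2) → (4, 3)

T(p) = (4, 3)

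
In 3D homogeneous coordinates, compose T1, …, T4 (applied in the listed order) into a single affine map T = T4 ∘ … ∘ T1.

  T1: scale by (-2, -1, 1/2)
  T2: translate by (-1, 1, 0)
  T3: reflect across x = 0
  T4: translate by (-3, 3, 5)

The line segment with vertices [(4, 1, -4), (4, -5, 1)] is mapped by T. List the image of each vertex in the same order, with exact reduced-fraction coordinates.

image vertices: (6, 3, 3), (6, 9, 11/2)

T1 scale by (-2, -1, 1/2): (4, 1, -4) → (-8, -1, -2); (4, -5, 1) → (-8, 5, 1/2)
T2 translate by (-1, 1, 0): (-8, -1, -2) → (-9, 0, -2); (-8, 5, 1/2) → (-9, 6, 1/2)
T3 reflect across x = 0: (-9, 0, -2) → (9, 0, -2); (-9, 6, 1/2) → (9, 6, 1/2)
T4 translate by (-3, 3, 5): (9, 0, -2) → (6, 3, 3); (9, 6, 1/2) → (6, 9, 11/2)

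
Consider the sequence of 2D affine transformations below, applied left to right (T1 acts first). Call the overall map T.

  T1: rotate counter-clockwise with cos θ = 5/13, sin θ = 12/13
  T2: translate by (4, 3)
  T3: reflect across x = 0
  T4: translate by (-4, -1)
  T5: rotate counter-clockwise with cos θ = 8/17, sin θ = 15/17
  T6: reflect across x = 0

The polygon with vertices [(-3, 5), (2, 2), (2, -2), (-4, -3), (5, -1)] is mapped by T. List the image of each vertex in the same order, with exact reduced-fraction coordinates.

image vertices: (457/221, -315/221), (1620/221, -870/221), (1704/221, -1750/221), (405/221, -2096/221), (2343/221, -1467/221)

T1 rotate counter-clockwise with cos θ = 5/13, sin θ = 12/13: (-3, 5) → (-75/13, -11/13); (2, 2) → (-14/13, 34/13); (2, -2) → (34/13, 14/13); (-4, -3) → (16/13, -63/13); (5, -1) → (37/13, 55/13)
T2 translate by (4, 3): (-75/13, -11/13) → (-23/13, 28/13); (-14/13, 34/13) → (38/13, 73/13); (34/13, 14/13) → (86/13, 53/13); (16/13, -63/13) → (68/13, -24/13); (37/13, 55/13) → (89/13, 94/13)
T3 reflect across x = 0: (-23/13, 28/13) → (23/13, 28/13); (38/13, 73/13) → (-38/13, 73/13); (86/13, 53/13) → (-86/13, 53/13); (68/13, -24/13) → (-68/13, -24/13); (89/13, 94/13) → (-89/13, 94/13)
T4 translate by (-4, -1): (23/13, 28/13) → (-29/13, 15/13); (-38/13, 73/13) → (-90/13, 60/13); (-86/13, 53/13) → (-138/13, 40/13); (-68/13, -24/13) → (-120/13, -37/13); (-89/13, 94/13) → (-141/13, 81/13)
T5 rotate counter-clockwise with cos θ = 8/17, sin θ = 15/17: (-29/13, 15/13) → (-457/221, -315/221); (-90/13, 60/13) → (-1620/221, -870/221); (-138/13, 40/13) → (-1704/221, -1750/221); (-120/13, -37/13) → (-405/221, -2096/221); (-141/13, 81/13) → (-2343/221, -1467/221)
T6 reflect across x = 0: (-457/221, -315/221) → (457/221, -315/221); (-1620/221, -870/221) → (1620/221, -870/221); (-1704/221, -1750/221) → (1704/221, -1750/221); (-405/221, -2096/221) → (405/221, -2096/221); (-2343/221, -1467/221) → (2343/221, -1467/221)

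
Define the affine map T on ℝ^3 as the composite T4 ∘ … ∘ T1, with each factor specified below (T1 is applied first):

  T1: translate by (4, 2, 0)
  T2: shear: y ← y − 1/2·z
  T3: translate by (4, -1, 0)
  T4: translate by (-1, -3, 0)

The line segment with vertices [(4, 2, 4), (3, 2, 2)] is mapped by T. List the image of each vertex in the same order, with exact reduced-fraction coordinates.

image vertices: (11, -2, 4), (10, -1, 2)

T1 translate by (4, 2, 0): (4, 2, 4) → (8, 4, 4); (3, 2, 2) → (7, 4, 2)
T2 shear: y ← y − 1/2·z: (8, 4, 4) → (8, 2, 4); (7, 4, 2) → (7, 3, 2)
T3 translate by (4, -1, 0): (8, 2, 4) → (12, 1, 4); (7, 3, 2) → (11, 2, 2)
T4 translate by (-1, -3, 0): (12, 1, 4) → (11, -2, 4); (11, 2, 2) → (10, -1, 2)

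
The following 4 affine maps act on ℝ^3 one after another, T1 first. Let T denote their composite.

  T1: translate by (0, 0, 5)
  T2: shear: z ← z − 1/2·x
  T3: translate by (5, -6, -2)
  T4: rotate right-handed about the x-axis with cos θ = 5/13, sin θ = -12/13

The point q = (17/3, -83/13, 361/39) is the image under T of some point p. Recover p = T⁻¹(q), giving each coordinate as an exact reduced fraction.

p = (2/3, -5, -5)

T1 = [1 0 0 0; 0 1 0 0; 0 0 1 5; 0 0 0 1]
T2·T1 = [1 0 0 0; 0 1 0 0; -1/2 0 1 5; 0 0 0 1]
T3·…·T1 = [1 0 0 5; 0 1 0 -6; -1/2 0 1 3; 0 0 0 1]
T4·…·T1 = [1 0 0 5; -6/13 5/13 12/13 6/13; -5/26 -12/13 5/13 87/13; 0 0 0 1]
det M = 1; M⁻¹ = [1 0 0 -5; 0 5/13 -12/13 6; 1/2 12/13 5/13 -11/2; 0 0 0 1]
M⁻¹ · (17/3, -83/13, 361/39)ᵀ = (2/3, -5, -5)ᵀ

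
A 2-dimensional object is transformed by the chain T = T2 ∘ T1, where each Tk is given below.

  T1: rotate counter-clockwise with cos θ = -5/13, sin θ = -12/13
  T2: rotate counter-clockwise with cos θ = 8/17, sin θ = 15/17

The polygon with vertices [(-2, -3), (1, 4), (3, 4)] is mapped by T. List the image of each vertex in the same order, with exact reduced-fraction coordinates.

image vertices: (-61/17, -6/17), (824/221, 389/221), (1104/221, 47/221)

T1 rotate counter-clockwise with cos θ = -5/13, sin θ = -12/13: (-2, -3) → (-2, 3); (1, 4) → (43/13, -32/13); (3, 4) → (33/13, -56/13)
T2 rotate counter-clockwise with cos θ = 8/17, sin θ = 15/17: (-2, 3) → (-61/17, -6/17); (43/13, -32/13) → (824/221, 389/221); (33/13, -56/13) → (1104/221, 47/221)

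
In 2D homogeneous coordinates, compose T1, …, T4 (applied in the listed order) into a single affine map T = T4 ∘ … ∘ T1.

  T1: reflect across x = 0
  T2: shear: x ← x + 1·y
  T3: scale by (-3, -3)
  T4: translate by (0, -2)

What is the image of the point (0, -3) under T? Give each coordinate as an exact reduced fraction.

T(p) = (9, 7)

T1 reflect across x = 0: (0, -3) → (0, -3)
T2 shear: x ← x + 1·y: (0, -3) → (-3, -3)
T3 scale by (-3, -3): (-3, -3) → (9, 9)
T4 translate by (0, -2): (9, 9) → (9, 7)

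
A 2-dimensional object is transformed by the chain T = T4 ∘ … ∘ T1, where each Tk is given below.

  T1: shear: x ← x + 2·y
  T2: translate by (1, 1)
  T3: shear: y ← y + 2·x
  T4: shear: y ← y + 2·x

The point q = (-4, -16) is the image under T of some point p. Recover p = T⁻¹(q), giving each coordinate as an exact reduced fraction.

T1 = [1 2 0; 0 1 0; 0 0 1]
T2·T1 = [1 2 1; 0 1 1; 0 0 1]
T3·…·T1 = [1 2 1; 2 5 3; 0 0 1]
T4·…·T1 = [1 2 1; 4 9 5; 0 0 1]
det M = 1; M⁻¹ = [9 -2 1; -4 1 -1; 0 0 1]
M⁻¹ · (-4, -16)ᵀ = (-3, -1)ᵀ

p = (-3, -1)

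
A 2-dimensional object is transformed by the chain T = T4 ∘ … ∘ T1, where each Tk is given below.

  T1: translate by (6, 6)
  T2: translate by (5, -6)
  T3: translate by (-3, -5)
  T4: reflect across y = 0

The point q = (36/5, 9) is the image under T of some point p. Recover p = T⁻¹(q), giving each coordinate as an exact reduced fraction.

p = (-4/5, -4)

T1 = [1 0 6; 0 1 6; 0 0 1]
T2·T1 = [1 0 11; 0 1 0; 0 0 1]
T3·…·T1 = [1 0 8; 0 1 -5; 0 0 1]
T4·…·T1 = [1 0 8; 0 -1 5; 0 0 1]
det M = -1; M⁻¹ = [1 0 -8; 0 -1 5; 0 0 1]
M⁻¹ · (36/5, 9)ᵀ = (-4/5, -4)ᵀ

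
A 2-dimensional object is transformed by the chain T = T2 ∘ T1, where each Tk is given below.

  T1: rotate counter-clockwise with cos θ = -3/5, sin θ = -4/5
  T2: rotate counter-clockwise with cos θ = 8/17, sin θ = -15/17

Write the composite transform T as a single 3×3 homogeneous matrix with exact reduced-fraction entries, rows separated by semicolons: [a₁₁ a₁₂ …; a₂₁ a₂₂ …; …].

T = [-84/85 -13/85 0; 13/85 -84/85 0; 0 0 1]

T1 = [-3/5 4/5 0; -4/5 -3/5 0; 0 0 1]
T2·T1 = [-84/85 -13/85 0; 13/85 -84/85 0; 0 0 1]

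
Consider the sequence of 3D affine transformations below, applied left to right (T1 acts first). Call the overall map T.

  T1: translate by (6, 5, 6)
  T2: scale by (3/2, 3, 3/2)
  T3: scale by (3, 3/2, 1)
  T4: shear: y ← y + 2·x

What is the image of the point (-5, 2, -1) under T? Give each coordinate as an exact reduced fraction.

T1 translate by (6, 5, 6): (-5, 2, -1) → (1, 7, 5)
T2 scale by (3/2, 3, 3/2): (1, 7, 5) → (3/2, 21, 15/2)
T3 scale by (3, 3/2, 1): (3/2, 21, 15/2) → (9/2, 63/2, 15/2)
T4 shear: y ← y + 2·x: (9/2, 63/2, 15/2) → (9/2, 81/2, 15/2)

T(p) = (9/2, 81/2, 15/2)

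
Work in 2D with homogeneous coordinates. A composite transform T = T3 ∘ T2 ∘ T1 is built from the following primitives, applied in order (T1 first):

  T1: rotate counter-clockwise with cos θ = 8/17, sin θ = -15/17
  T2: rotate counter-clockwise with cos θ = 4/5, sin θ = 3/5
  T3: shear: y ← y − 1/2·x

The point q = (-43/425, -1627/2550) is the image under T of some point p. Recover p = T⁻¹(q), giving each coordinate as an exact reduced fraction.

p = (1/5, -2/3)

T1 = [8/17 15/17 0; -15/17 8/17 0; 0 0 1]
T2·T1 = [77/85 36/85 0; -36/85 77/85 0; 0 0 1]
T3·…·T1 = [77/85 36/85 0; -149/170 59/85 0; 0 0 1]
det M = 1; M⁻¹ = [59/85 -36/85 0; 149/170 77/85 0; 0 0 1]
M⁻¹ · (-43/425, -1627/2550)ᵀ = (1/5, -2/3)ᵀ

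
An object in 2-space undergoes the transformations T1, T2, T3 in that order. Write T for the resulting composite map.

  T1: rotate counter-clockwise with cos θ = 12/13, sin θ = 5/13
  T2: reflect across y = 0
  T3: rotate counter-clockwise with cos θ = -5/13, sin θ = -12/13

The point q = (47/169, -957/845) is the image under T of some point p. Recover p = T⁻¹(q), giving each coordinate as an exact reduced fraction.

p = (3/5, -1)

T1 = [12/13 -5/13 0; 5/13 12/13 0; 0 0 1]
T2·T1 = [12/13 -5/13 0; -5/13 -12/13 0; 0 0 1]
T3·…·T1 = [-120/169 -119/169 0; -119/169 120/169 0; 0 0 1]
det M = -1; M⁻¹ = [-120/169 -119/169 0; -119/169 120/169 0; 0 0 1]
M⁻¹ · (47/169, -957/845)ᵀ = (3/5, -1)ᵀ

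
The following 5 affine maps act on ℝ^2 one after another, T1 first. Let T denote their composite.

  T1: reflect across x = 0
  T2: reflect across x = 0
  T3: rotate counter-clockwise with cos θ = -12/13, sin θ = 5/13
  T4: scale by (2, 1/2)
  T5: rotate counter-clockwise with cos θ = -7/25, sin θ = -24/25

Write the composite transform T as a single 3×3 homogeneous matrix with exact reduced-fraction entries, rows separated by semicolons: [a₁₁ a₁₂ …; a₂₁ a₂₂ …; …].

T1 = [-1 0 0; 0 1 0; 0 0 1]
T2·T1 = [1 0 0; 0 1 0; 0 0 1]
T3·…·T1 = [-12/13 -5/13 0; 5/13 -12/13 0; 0 0 1]
T4·…·T1 = [-24/13 -10/13 0; 5/26 -6/13 0; 0 0 1]
T5·…·T1 = [228/325 -74/325 0; 1117/650 282/325 0; 0 0 1]

T = [228/325 -74/325 0; 1117/650 282/325 0; 0 0 1]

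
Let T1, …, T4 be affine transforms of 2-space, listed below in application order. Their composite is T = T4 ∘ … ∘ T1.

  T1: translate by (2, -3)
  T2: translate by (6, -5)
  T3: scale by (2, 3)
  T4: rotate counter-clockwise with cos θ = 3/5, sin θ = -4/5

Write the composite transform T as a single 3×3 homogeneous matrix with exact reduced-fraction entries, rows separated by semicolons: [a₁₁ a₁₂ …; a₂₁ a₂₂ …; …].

T1 = [1 0 2; 0 1 -3; 0 0 1]
T2·T1 = [1 0 8; 0 1 -8; 0 0 1]
T3·…·T1 = [2 0 16; 0 3 -24; 0 0 1]
T4·…·T1 = [6/5 12/5 -48/5; -8/5 9/5 -136/5; 0 0 1]

T = [6/5 12/5 -48/5; -8/5 9/5 -136/5; 0 0 1]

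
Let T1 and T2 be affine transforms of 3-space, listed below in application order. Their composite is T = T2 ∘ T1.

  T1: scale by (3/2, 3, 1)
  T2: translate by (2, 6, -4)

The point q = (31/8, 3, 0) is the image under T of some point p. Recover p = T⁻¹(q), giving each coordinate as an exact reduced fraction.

p = (5/4, -1, 4)

T1 = [3/2 0 0 0; 0 3 0 0; 0 0 1 0; 0 0 0 1]
T2·T1 = [3/2 0 0 2; 0 3 0 6; 0 0 1 -4; 0 0 0 1]
det M = 9/2; M⁻¹ = [2/3 0 0 -4/3; 0 1/3 0 -2; 0 0 1 4; 0 0 0 1]
M⁻¹ · (31/8, 3, 0)ᵀ = (5/4, -1, 4)ᵀ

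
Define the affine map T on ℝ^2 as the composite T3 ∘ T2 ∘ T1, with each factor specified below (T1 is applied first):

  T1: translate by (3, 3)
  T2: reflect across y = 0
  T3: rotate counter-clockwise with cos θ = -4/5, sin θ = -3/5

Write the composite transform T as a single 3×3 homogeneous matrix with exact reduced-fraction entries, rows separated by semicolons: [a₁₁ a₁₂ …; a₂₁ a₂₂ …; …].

T1 = [1 0 3; 0 1 3; 0 0 1]
T2·T1 = [1 0 3; 0 -1 -3; 0 0 1]
T3·…·T1 = [-4/5 -3/5 -21/5; -3/5 4/5 3/5; 0 0 1]

T = [-4/5 -3/5 -21/5; -3/5 4/5 3/5; 0 0 1]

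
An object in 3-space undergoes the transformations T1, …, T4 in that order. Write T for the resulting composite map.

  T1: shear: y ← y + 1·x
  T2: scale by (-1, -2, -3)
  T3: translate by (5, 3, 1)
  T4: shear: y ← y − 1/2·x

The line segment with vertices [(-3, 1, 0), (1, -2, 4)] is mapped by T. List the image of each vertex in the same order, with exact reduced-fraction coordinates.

image vertices: (8, 3, 1), (4, 3, -11)

T1 shear: y ← y + 1·x: (-3, 1, 0) → (-3, -2, 0); (1, -2, 4) → (1, -1, 4)
T2 scale by (-1, -2, -3): (-3, -2, 0) → (3, 4, 0); (1, -1, 4) → (-1, 2, -12)
T3 translate by (5, 3, 1): (3, 4, 0) → (8, 7, 1); (-1, 2, -12) → (4, 5, -11)
T4 shear: y ← y − 1/2·x: (8, 7, 1) → (8, 3, 1); (4, 5, -11) → (4, 3, -11)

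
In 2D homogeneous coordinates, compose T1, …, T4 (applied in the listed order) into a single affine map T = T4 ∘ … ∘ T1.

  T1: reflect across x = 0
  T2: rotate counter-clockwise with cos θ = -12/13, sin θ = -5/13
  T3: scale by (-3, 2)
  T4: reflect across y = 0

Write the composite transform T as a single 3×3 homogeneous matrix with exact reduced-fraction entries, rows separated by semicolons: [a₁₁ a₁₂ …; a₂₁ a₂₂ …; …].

T1 = [-1 0 0; 0 1 0; 0 0 1]
T2·T1 = [12/13 5/13 0; 5/13 -12/13 0; 0 0 1]
T3·…·T1 = [-36/13 -15/13 0; 10/13 -24/13 0; 0 0 1]
T4·…·T1 = [-36/13 -15/13 0; -10/13 24/13 0; 0 0 1]

T = [-36/13 -15/13 0; -10/13 24/13 0; 0 0 1]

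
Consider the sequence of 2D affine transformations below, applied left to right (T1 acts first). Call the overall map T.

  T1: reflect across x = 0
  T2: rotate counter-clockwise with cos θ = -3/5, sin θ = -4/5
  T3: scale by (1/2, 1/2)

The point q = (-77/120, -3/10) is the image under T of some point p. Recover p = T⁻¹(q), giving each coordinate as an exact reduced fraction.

T1 = [-1 0 0; 0 1 0; 0 0 1]
T2·T1 = [3/5 4/5 0; 4/5 -3/5 0; 0 0 1]
T3·…·T1 = [3/10 2/5 0; 2/5 -3/10 0; 0 0 1]
det M = -1/4; M⁻¹ = [6/5 8/5 0; 8/5 -6/5 0; 0 0 1]
M⁻¹ · (-77/120, -3/10)ᵀ = (-5/4, -2/3)ᵀ

p = (-5/4, -2/3)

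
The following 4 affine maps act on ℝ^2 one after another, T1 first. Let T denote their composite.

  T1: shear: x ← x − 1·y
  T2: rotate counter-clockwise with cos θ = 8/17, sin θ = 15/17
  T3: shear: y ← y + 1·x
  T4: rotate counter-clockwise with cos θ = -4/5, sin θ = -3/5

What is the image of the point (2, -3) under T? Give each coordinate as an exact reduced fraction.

T(p) = (4/5, -47/5)

T1 shear: x ← x − 1·y: (2, -3) → (5, -3)
T2 rotate counter-clockwise with cos θ = 8/17, sin θ = 15/17: (5, -3) → (5, 3)
T3 shear: y ← y + 1·x: (5, 3) → (5, 8)
T4 rotate counter-clockwise with cos θ = -4/5, sin θ = -3/5: (5, 8) → (4/5, -47/5)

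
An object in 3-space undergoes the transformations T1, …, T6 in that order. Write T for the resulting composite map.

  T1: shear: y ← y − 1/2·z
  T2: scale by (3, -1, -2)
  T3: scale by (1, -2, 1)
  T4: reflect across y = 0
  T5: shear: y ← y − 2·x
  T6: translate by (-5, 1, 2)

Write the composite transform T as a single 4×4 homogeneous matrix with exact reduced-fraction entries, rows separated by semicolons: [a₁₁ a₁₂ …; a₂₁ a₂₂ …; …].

T1 = [1 0 0 0; 0 1 -1/2 0; 0 0 1 0; 0 0 0 1]
T2·T1 = [3 0 0 0; 0 -1 1/2 0; 0 0 -2 0; 0 0 0 1]
T3·…·T1 = [3 0 0 0; 0 2 -1 0; 0 0 -2 0; 0 0 0 1]
T4·…·T1 = [3 0 0 0; 0 -2 1 0; 0 0 -2 0; 0 0 0 1]
T5·…·T1 = [3 0 0 0; -6 -2 1 0; 0 0 -2 0; 0 0 0 1]
T6·…·T1 = [3 0 0 -5; -6 -2 1 1; 0 0 -2 2; 0 0 0 1]

T = [3 0 0 -5; -6 -2 1 1; 0 0 -2 2; 0 0 0 1]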